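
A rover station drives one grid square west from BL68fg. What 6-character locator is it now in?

Longitude subsquare f = 5; −1 → 4 = e.
The latitude characters are unchanged.

BL68eg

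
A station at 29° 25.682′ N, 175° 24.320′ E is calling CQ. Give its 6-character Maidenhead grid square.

RL79qk

Add 180° to longitude and 90° to latitude: 355.4053, 119.4280.
Field (20°×10°, letters A–R): lon ⌊355.4053/20⌋ = 17 → R; lat ⌊119.4280/10⌋ = 11 → L.
Square (2°×1°, digits 0–9): lon ⌊15.4053/2⌋ = 7; lat ⌊9.4280/1⌋ = 9.
Subsquare (5′×2.5′, letters a–x): lon ⌊1.4053/0.0833333⌋ = 16 → q; lat ⌊0.4280/0.0416667⌋ = 10 → k.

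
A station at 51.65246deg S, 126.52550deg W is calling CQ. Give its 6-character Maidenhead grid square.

CD68ri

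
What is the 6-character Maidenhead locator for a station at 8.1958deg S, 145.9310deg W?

Offset from 180°W / 90°S: lon 34.0690°, lat 81.8042°.
Field: lon ⌊34.0690/20⌋ = 1 → B; lat ⌊81.8042/10⌋ = 8 → I.
Square: lon ⌊14.0690/2⌋ = 7; lat ⌊1.8042/1⌋ = 1.
Subsquare: lon ⌊0.0690/0.0833333⌋ = 0 → a; lat ⌊0.8042/0.0416667⌋ = 19 → t.

BI71at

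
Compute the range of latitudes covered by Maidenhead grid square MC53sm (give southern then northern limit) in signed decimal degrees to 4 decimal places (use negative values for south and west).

-66.5000, -66.4583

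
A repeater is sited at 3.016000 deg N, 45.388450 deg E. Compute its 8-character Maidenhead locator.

LJ23qa63

Shift to the Maidenhead origin (180°W, 90°S): lon 225.38845, lat 93.01600.
Field (20°×10°, letters A–R): 225.38845/20 → 11 → L, 93.01600/10 → 9 → J; chars LJ.
Square (2°×1°, digits 0–9): 5.38845/2 → 2, 3.01600/1 → 3; chars 23.
Subsquare (5′×2.5′, letters a–x): 1.38845/0.0833333 → 16 → q, 0.01600/0.0416667 → 0 → a; chars qa.
Extended square (30″×15″, digits 0–9): 0.05512/0.00833333 → 6, 0.01600/0.00416667 → 3; chars 63.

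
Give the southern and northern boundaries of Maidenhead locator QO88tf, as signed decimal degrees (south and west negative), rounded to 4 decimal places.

58.2083, 58.2500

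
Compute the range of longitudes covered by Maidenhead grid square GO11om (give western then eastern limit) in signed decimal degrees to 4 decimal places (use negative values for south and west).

-56.8333, -56.7500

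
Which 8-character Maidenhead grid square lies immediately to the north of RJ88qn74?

Latitude extended square 4; +1 → 5.
The longitude characters are unchanged.

RJ88qn75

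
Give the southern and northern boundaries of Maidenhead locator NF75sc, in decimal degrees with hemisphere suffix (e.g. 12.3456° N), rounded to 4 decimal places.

Field N=13, F=5: +13·20° lon, +5·10° lat → SW at lon 80°, lat -40°.
Square 7, 5: +7·2° lon, +5·1° lat → SW at lon 94°, lat -35°.
Subsquare s=18, c=2: +18·0.0833333° lon, +2·0.0416667° lat → SW at lon 95.5°, lat -34.9167°.
Cell spans 0.0833333° lon × 0.0416667° lat.
south 34.9167° S, north 34.8750° S.

34.9167° S, 34.8750° S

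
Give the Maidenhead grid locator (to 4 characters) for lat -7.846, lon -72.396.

FI32

Offset from 180°W / 90°S: lon 107.60°, lat 82.15°.
Field: 107.60/20 → 5 → F, 82.15/10 → 8 → I; chars FI.
Square: 7.60/2 → 3, 2.15/1 → 2; chars 32.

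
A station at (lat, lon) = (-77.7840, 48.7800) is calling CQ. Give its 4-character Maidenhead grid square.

LB42

Offset from 180°W / 90°S: lon 228.78°, lat 12.22°.
Field: lon ⌊228.78/20⌋ = 11 → L; lat ⌊12.22/10⌋ = 1 → B.
Square: lon ⌊8.78/2⌋ = 4; lat ⌊2.22/1⌋ = 2.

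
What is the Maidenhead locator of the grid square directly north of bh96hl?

Latitude subsquare l = 11; +1 → 12 = m.
The longitude characters are unchanged.

BH96hm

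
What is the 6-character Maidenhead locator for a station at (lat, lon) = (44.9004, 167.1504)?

RN34nv

Offset from 180°W / 90°S: lon 347.1504°, lat 134.9004°.
Field: 347.1504/20 → 17 → R, 134.9004/10 → 13 → N; chars RN.
Square: 7.1504/2 → 3, 4.9004/1 → 4; chars 34.
Subsquare: 1.1504/0.0833333 → 13 → n, 0.9004/0.0416667 → 21 → v; chars nv.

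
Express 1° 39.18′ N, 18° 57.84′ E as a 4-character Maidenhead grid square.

Add 180° to longitude and 90° to latitude: 198.96, 91.65.
Field: 198.96/20 → 9 → J, 91.65/10 → 9 → J; chars JJ.
Square: 18.96/2 → 9, 1.65/1 → 1; chars 91.

JJ91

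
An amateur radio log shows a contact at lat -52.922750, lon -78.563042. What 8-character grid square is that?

FD07rb28

Shift to the Maidenhead origin (180°W, 90°S): lon 101.43696, lat 37.07725.
Field: 101.43696/20 → 5 → F, 37.07725/10 → 3 → D; chars FD.
Square: 1.43696/2 → 0, 7.07725/1 → 7; chars 07.
Subsquare: 1.43696/0.0833333 → 17 → r, 0.07725/0.0416667 → 1 → b; chars rb.
Extended square: 0.02029/0.00833333 → 2, 0.03558/0.00416667 → 8; chars 28.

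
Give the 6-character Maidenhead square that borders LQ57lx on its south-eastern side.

LQ57mw

Longitude subsquare l = 11; +1 → 12 = m.
Latitude subsquare x = 23; −1 → 22 = w.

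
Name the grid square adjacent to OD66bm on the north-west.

OD66an

Longitude subsquare b = 1; −1 → 0 = a.
Latitude subsquare m = 12; +1 → 13 = n.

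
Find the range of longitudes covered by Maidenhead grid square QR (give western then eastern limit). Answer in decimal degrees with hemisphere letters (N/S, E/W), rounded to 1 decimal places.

Field Q=16, R=17: +16·20° lon, +17·10° lat → SW at lon 140°, lat 80°.
Cell spans 20° lon × 10° lat.
west 140.0° E, east 160.0° E.

140.0° E, 160.0° E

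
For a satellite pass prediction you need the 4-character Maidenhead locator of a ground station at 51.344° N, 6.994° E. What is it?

Shift to the Maidenhead origin (180°W, 90°S): lon 186.99, lat 141.34.
Field (20°×10°, letters A–R): 186.99/20 → 9 → J, 141.34/10 → 14 → O; chars JO.
Square (2°×1°, digits 0–9): 6.99/2 → 3, 1.34/1 → 1; chars 31.

JO31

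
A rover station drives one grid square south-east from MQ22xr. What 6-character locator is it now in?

MQ32aq

Longitude subsquare x = 23; +1 → 24, wraps to 0 = a, carry into square.
Longitude square 2; +1 → 3.
Latitude subsquare r = 17; −1 → 16 = q.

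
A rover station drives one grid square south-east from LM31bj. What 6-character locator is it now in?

Longitude subsquare b = 1; +1 → 2 = c.
Latitude subsquare j = 9; −1 → 8 = i.

LM31ci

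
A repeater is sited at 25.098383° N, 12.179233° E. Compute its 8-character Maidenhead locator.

JL65cc13

Offset from 180°W / 90°S: lon 192.17923°, lat 115.09838°.
Field (20°×10°, letters A–R): lon ⌊192.17923/20⌋ = 9 → J; lat ⌊115.09838/10⌋ = 11 → L.
Square (2°×1°, digits 0–9): lon ⌊12.17923/2⌋ = 6; lat ⌊5.09838/1⌋ = 5.
Subsquare (5′×2.5′, letters a–x): lon ⌊0.17923/0.0833333⌋ = 2 → c; lat ⌊0.09838/0.0416667⌋ = 2 → c.
Extended square (30″×15″, digits 0–9): lon ⌊0.01257/0.00833333⌋ = 1; lat ⌊0.01505/0.00416667⌋ = 3.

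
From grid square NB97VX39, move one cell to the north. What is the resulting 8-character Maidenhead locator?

Latitude extended square 9; +1 → 10, wraps to 0, carry into subsquare.
Latitude subsquare x = 23; +1 → 24, wraps to 0 = a, carry into square.
Latitude square 7; +1 → 8.
The longitude characters are unchanged.

NB98va30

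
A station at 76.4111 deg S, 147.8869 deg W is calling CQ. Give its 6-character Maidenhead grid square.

Add 180° to longitude and 90° to latitude: 32.1131, 13.5889.
Field: 32.1131/20 → 1 → B, 13.5889/10 → 1 → B; chars BB.
Square: 12.1131/2 → 6, 3.5889/1 → 3; chars 63.
Subsquare: 0.1131/0.0833333 → 1 → b, 0.5889/0.0416667 → 14 → o; chars bo.

BB63bo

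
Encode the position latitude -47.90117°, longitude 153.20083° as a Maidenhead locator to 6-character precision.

QE62oc

Add 180° to longitude and 90° to latitude: 333.2008, 42.0988.
Field (20°×10°, letters A–R): lon ⌊333.2008/20⌋ = 16 → Q; lat ⌊42.0988/10⌋ = 4 → E.
Square (2°×1°, digits 0–9): lon ⌊13.2008/2⌋ = 6; lat ⌊2.0988/1⌋ = 2.
Subsquare (5′×2.5′, letters a–x): lon ⌊1.2008/0.0833333⌋ = 14 → o; lat ⌊0.0988/0.0416667⌋ = 2 → c.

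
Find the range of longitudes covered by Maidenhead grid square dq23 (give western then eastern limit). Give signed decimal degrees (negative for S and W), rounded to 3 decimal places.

Field D=3, Q=16: +3·20° lon, +16·10° lat → SW at lon -120°, lat 70°.
Square 2, 3: +2·2° lon, +3·1° lat → SW at lon -116°, lat 73°.
Cell spans 2° lon × 1° lat.
west -116.000, east -114.000.

-116.000, -114.000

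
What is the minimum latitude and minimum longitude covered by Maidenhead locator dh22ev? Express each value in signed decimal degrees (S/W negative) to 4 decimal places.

Field D=3, H=7: +3·20° lon, +7·10° lat → SW at lon -120°, lat -20°.
Square 2, 2: +2·2° lon, +2·1° lat → SW at lon -116°, lat -18°.
Subsquare e=4, v=21: +4·0.0833333° lon, +21·0.0416667° lat → SW at lon -115.667°, lat -17.125°.
latitude -17.1250, longitude -115.6667.

-17.1250, -115.6667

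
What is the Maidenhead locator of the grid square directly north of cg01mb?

CG01mc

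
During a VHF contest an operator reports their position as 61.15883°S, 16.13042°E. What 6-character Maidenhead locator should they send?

Add 180° to longitude and 90° to latitude: 196.1304, 28.8412.
Field (20°×10°, letters A–R): lon ⌊196.1304/20⌋ = 9 → J; lat ⌊28.8412/10⌋ = 2 → C.
Square (2°×1°, digits 0–9): lon ⌊16.1304/2⌋ = 8; lat ⌊8.8412/1⌋ = 8.
Subsquare (5′×2.5′, letters a–x): lon ⌊0.1304/0.0833333⌋ = 1 → b; lat ⌊0.8412/0.0416667⌋ = 20 → u.

JC88bu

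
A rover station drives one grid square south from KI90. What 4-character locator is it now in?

KH99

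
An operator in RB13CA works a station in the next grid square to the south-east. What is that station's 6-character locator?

RB12dx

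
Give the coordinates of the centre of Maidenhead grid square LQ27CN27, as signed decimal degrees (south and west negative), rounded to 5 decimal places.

Field L=11, Q=16: +11·20° lon, +16·10° lat → SW at lon 40°, lat 70°.
Square 2, 7: +2·2° lon, +7·1° lat → SW at lon 44°, lat 77°.
Subsquare c=2, n=13: +2·0.0833333° lon, +13·0.0416667° lat → SW at lon 44.1667°, lat 77.5417°.
Extended square 2, 7: +2·0.00833333° lon, +7·0.00416667° lat → SW at lon 44.1833°, lat 77.5708°.
Cell spans 0.00833333° lon × 0.00416667° lat. Centre is SW corner plus half of each.
latitude 77.57292, longitude 44.18750.

77.57292, 44.18750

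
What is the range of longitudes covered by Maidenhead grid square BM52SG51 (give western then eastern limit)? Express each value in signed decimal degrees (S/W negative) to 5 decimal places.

-148.45833, -148.45000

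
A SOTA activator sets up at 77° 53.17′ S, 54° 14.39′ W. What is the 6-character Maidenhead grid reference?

GB22vc

Shift to the Maidenhead origin (180°W, 90°S): lon 125.7602, lat 12.1138.
Field: 125.7602/20 → 6 → G, 12.1138/10 → 1 → B; chars GB.
Square: 5.7602/2 → 2, 2.1138/1 → 2; chars 22.
Subsquare: 1.7602/0.0833333 → 21 → v, 0.1138/0.0416667 → 2 → c; chars vc.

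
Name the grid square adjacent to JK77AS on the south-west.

Longitude subsquare a = 0; −1 → -1, wraps to 23 = x, carry into square.
Longitude square 7; −1 → 6.
Latitude subsquare s = 18; −1 → 17 = r.

JK67xr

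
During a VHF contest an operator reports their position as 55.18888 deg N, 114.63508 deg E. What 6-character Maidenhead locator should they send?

OO75he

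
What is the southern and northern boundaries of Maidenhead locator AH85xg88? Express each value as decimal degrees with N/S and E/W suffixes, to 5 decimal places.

14.71667° S, 14.71250° S

Field A=0, H=7: +0·20° lon, +7·10° lat → SW at lon -180°, lat -20°.
Square 8, 5: +8·2° lon, +5·1° lat → SW at lon -164°, lat -15°.
Subsquare x=23, g=6: +23·0.0833333° lon, +6·0.0416667° lat → SW at lon -162.083°, lat -14.75°.
Extended square 8, 8: +8·0.00833333° lon, +8·0.00416667° lat → SW at lon -162.017°, lat -14.7167°.
Cell spans 0.00833333° lon × 0.00416667° lat.
south 14.71667° S, north 14.71250° S.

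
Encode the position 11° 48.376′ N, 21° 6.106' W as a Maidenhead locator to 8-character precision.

HK91kt73

Offset from 180°W / 90°S: lon 158.89823°, lat 101.80627°.
Field (20°×10°, letters A–R): 158.89823/20 → 7 → H, 101.80627/10 → 10 → K; chars HK.
Square (2°×1°, digits 0–9): 18.89823/2 → 9, 1.80627/1 → 1; chars 91.
Subsquare (5′×2.5′, letters a–x): 0.89823/0.0833333 → 10 → k, 0.80627/0.0416667 → 19 → t; chars kt.
Extended square (30″×15″, digits 0–9): 0.06490/0.00833333 → 7, 0.01460/0.00416667 → 3; chars 73.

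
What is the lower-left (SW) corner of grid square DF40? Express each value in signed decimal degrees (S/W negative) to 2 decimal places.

-40.00, -112.00

Field D=3, F=5: +3·20° lon, +5·10° lat → SW at lon -120°, lat -40°.
Square 4, 0: +4·2° lon, +0·1° lat → SW at lon -112°, lat -40°.
latitude -40.00, longitude -112.00.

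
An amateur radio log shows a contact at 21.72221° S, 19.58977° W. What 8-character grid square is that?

IG08eg96

Add 180° to longitude and 90° to latitude: 160.41023, 68.27779.
Field (20°×10°, letters A–R): lon ⌊160.41023/20⌋ = 8 → I; lat ⌊68.27779/10⌋ = 6 → G.
Square (2°×1°, digits 0–9): lon ⌊0.41023/2⌋ = 0; lat ⌊8.27779/1⌋ = 8.
Subsquare (5′×2.5′, letters a–x): lon ⌊0.41023/0.0833333⌋ = 4 → e; lat ⌊0.27779/0.0416667⌋ = 6 → g.
Extended square (30″×15″, digits 0–9): lon ⌊0.07690/0.00833333⌋ = 9; lat ⌊0.02779/0.00416667⌋ = 6.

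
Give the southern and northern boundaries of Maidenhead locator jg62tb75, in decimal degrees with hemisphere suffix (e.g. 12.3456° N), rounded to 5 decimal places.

27.93750° S, 27.93333° S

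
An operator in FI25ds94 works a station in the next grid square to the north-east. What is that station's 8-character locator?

Longitude extended square 9; +1 → 10, wraps to 0, carry into subsquare.
Longitude subsquare d = 3; +1 → 4 = e.
Latitude extended square 4; +1 → 5.

FI25es05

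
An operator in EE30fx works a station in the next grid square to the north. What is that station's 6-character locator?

EE31fa

Latitude subsquare x = 23; +1 → 24, wraps to 0 = a, carry into square.
Latitude square 0; +1 → 1.
The longitude characters are unchanged.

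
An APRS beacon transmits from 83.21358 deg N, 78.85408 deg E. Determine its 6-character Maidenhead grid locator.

MR93kf

Offset from 180°W / 90°S: lon 258.8541°, lat 173.2136°.
Field: 258.8541/20 → 12 → M, 173.2136/10 → 17 → R; chars MR.
Square: 18.8541/2 → 9, 3.2136/1 → 3; chars 93.
Subsquare: 0.8541/0.0833333 → 10 → k, 0.2136/0.0416667 → 5 → f; chars kf.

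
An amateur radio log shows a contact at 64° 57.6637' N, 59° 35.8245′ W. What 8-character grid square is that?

Shift to the Maidenhead origin (180°W, 90°S): lon 120.40293, lat 154.96106.
Field (20°×10°, letters A–R): lon ⌊120.40293/20⌋ = 6 → G; lat ⌊154.96106/10⌋ = 15 → P.
Square (2°×1°, digits 0–9): lon ⌊0.40293/2⌋ = 0; lat ⌊4.96106/1⌋ = 4.
Subsquare (5′×2.5′, letters a–x): lon ⌊0.40293/0.0833333⌋ = 4 → e; lat ⌊0.96106/0.0416667⌋ = 23 → x.
Extended square (30″×15″, digits 0–9): lon ⌊0.06959/0.00833333⌋ = 8; lat ⌊0.00273/0.00416667⌋ = 0.

GP04ex80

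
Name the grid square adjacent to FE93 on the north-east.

GE04

Longitude square 9; +1 → 10, wraps to 0, carry into field.
Longitude field F = 5; +1 → 6 = G.
Latitude square 3; +1 → 4.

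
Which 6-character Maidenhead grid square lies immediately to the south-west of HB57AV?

Longitude subsquare a = 0; −1 → -1, wraps to 23 = x, carry into square.
Longitude square 5; −1 → 4.
Latitude subsquare v = 21; −1 → 20 = u.

HB47xu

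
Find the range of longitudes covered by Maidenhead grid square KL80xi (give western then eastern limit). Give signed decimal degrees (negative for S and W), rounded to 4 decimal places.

37.9167, 38.0000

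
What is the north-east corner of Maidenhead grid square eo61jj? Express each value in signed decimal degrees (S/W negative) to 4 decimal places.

Field E=4, O=14: +4·20° lon, +14·10° lat → SW at lon -100°, lat 50°.
Square 6, 1: +6·2° lon, +1·1° lat → SW at lon -88°, lat 51°.
Subsquare j=9, j=9: +9·0.0833333° lon, +9·0.0416667° lat → SW at lon -87.25°, lat 51.375°.
Cell spans 0.0833333° lon × 0.0416667° lat. NE corner is SW corner plus one full cell.
latitude 51.4167, longitude -87.1667.

51.4167, -87.1667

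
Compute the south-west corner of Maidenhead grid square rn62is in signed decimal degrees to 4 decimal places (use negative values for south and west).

42.7500, 172.6667

Field R=17, N=13: +17·20° lon, +13·10° lat → SW at lon 160°, lat 40°.
Square 6, 2: +6·2° lon, +2·1° lat → SW at lon 172°, lat 42°.
Subsquare i=8, s=18: +8·0.0833333° lon, +18·0.0416667° lat → SW at lon 172.667°, lat 42.75°.
latitude 42.7500, longitude 172.6667.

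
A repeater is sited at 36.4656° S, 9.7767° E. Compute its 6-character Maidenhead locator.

Offset from 180°W / 90°S: lon 189.7767°, lat 53.5344°.
Field: 189.7767/20 → 9 → J, 53.5344/10 → 5 → F; chars JF.
Square: 9.7767/2 → 4, 3.5344/1 → 3; chars 43.
Subsquare: 1.7767/0.0833333 → 21 → v, 0.5344/0.0416667 → 12 → m; chars vm.

JF43vm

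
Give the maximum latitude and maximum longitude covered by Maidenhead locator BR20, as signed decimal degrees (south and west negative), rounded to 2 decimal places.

81.00, -154.00

Field B=1, R=17: +1·20° lon, +17·10° lat → SW at lon -160°, lat 80°.
Square 2, 0: +2·2° lon, +0·1° lat → SW at lon -156°, lat 80°.
Cell spans 2° lon × 1° lat. NE corner is SW corner plus one full cell.
latitude 81.00, longitude -154.00.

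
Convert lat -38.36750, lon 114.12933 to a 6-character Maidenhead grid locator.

OF71bp

Add 180° to longitude and 90° to latitude: 294.1293, 51.6325.
Field: lon ⌊294.1293/20⌋ = 14 → O; lat ⌊51.6325/10⌋ = 5 → F.
Square: lon ⌊14.1293/2⌋ = 7; lat ⌊1.6325/1⌋ = 1.
Subsquare: lon ⌊0.1293/0.0833333⌋ = 1 → b; lat ⌊0.6325/0.0416667⌋ = 15 → p.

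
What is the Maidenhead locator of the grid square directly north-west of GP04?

Longitude square 0; −1 → -1, wraps to 9, carry into field.
Longitude field G = 6; −1 → 5 = F.
Latitude square 4; +1 → 5.

FP95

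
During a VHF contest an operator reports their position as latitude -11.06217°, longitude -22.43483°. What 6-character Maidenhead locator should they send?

HH88sw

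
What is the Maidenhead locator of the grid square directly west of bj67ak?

BJ57xk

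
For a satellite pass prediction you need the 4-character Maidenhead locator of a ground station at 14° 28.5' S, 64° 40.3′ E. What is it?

Offset from 180°W / 90°S: lon 244.67°, lat 75.53°.
Field: 244.67/20 → 12 → M, 75.53/10 → 7 → H; chars MH.
Square: 4.67/2 → 2, 5.53/1 → 5; chars 25.

MH25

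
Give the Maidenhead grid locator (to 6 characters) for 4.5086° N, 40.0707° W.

GJ94xm

Offset from 180°W / 90°S: lon 139.9293°, lat 94.5086°.
Field: 139.9293/20 → 6 → G, 94.5086/10 → 9 → J; chars GJ.
Square: 19.9293/2 → 9, 4.5086/1 → 4; chars 94.
Subsquare: 1.9293/0.0833333 → 23 → x, 0.5086/0.0416667 → 12 → m; chars xm.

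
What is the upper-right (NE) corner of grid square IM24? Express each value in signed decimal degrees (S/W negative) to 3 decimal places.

35.000, -14.000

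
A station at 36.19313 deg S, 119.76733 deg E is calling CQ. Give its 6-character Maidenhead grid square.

OF93vt

Add 180° to longitude and 90° to latitude: 299.7673, 53.8069.
Field: 299.7673/20 → 14 → O, 53.8069/10 → 5 → F; chars OF.
Square: 19.7673/2 → 9, 3.8069/1 → 3; chars 93.
Subsquare: 1.7673/0.0833333 → 21 → v, 0.8069/0.0416667 → 19 → t; chars vt.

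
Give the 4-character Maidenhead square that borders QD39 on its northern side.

QE30

Latitude square 9; +1 → 10, wraps to 0, carry into field.
Latitude field D = 3; +1 → 4 = E.
The longitude characters are unchanged.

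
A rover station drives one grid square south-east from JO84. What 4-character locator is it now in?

Longitude square 8; +1 → 9.
Latitude square 4; −1 → 3.

JO93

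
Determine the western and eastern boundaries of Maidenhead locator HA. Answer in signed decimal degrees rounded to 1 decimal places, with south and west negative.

Field H=7, A=0: +7·20° lon, +0·10° lat → SW at lon -40°, lat -90°.
Cell spans 20° lon × 10° lat.
west -40.0, east -20.0.

-40.0, -20.0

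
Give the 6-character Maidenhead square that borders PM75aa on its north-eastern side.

PM75bb

Longitude subsquare a = 0; +1 → 1 = b.
Latitude subsquare a = 0; +1 → 1 = b.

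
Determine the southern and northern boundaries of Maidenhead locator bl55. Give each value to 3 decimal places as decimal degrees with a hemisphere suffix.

25.000° N, 26.000° N

Field B=1, L=11: +1·20° lon, +11·10° lat → SW at lon -160°, lat 20°.
Square 5, 5: +5·2° lon, +5·1° lat → SW at lon -150°, lat 25°.
Cell spans 2° lon × 1° lat.
south 25.000° N, north 26.000° N.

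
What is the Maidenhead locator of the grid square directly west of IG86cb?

IG86bb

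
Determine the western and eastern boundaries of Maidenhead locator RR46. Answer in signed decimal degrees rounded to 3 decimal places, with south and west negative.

Field R=17, R=17: +17·20° lon, +17·10° lat → SW at lon 160°, lat 80°.
Square 4, 6: +4·2° lon, +6·1° lat → SW at lon 168°, lat 86°.
Cell spans 2° lon × 1° lat.
west 168.000, east 170.000.

168.000, 170.000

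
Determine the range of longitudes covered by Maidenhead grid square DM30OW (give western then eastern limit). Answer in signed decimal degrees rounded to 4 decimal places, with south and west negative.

Field D=3, M=12: +3·20° lon, +12·10° lat → SW at lon -120°, lat 30°.
Square 3, 0: +3·2° lon, +0·1° lat → SW at lon -114°, lat 30°.
Subsquare o=14, w=22: +14·0.0833333° lon, +22·0.0416667° lat → SW at lon -112.833°, lat 30.9167°.
Cell spans 0.0833333° lon × 0.0416667° lat.
west -112.8333, east -112.7500.

-112.8333, -112.7500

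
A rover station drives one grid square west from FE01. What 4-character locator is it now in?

Longitude square 0; −1 → -1, wraps to 9, carry into field.
Longitude field F = 5; −1 → 4 = E.
The latitude characters are unchanged.

EE91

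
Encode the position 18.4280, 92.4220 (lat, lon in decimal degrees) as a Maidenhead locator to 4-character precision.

NK68

Offset from 180°W / 90°S: lon 272.42°, lat 108.43°.
Field: 272.42/20 → 13 → N, 108.43/10 → 10 → K; chars NK.
Square: 12.42/2 → 6, 8.43/1 → 8; chars 68.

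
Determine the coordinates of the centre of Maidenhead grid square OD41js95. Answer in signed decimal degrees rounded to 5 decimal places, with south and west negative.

-58.22708, 108.82917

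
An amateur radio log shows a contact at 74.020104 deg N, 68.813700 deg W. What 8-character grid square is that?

FQ54oa24

Shift to the Maidenhead origin (180°W, 90°S): lon 111.18630, lat 164.02010.
Field: 111.18630/20 → 5 → F, 164.02010/10 → 16 → Q; chars FQ.
Square: 11.18630/2 → 5, 4.02010/1 → 4; chars 54.
Subsquare: 1.18630/0.0833333 → 14 → o, 0.02010/0.0416667 → 0 → a; chars oa.
Extended square: 0.01963/0.00833333 → 2, 0.02010/0.00416667 → 4; chars 24.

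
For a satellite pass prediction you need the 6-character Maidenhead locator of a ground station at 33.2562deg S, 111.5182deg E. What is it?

OF56sr

Offset from 180°W / 90°S: lon 291.5182°, lat 56.7438°.
Field: lon ⌊291.5182/20⌋ = 14 → O; lat ⌊56.7438/10⌋ = 5 → F.
Square: lon ⌊11.5182/2⌋ = 5; lat ⌊6.7438/1⌋ = 6.
Subsquare: lon ⌊1.5182/0.0833333⌋ = 18 → s; lat ⌊0.7438/0.0416667⌋ = 17 → r.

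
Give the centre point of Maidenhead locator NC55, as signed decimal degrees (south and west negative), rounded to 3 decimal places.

-64.500, 91.000

Field N=13, C=2: +13·20° lon, +2·10° lat → SW at lon 80°, lat -70°.
Square 5, 5: +5·2° lon, +5·1° lat → SW at lon 90°, lat -65°.
Cell spans 2° lon × 1° lat. Centre is SW corner plus half of each.
latitude -64.500, longitude 91.000.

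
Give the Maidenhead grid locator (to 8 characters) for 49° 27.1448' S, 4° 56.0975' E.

JE20ln21

Offset from 180°W / 90°S: lon 184.93496°, lat 40.54759°.
Field: 184.93496/20 → 9 → J, 40.54759/10 → 4 → E; chars JE.
Square: 4.93496/2 → 2, 0.54759/1 → 0; chars 20.
Subsquare: 0.93496/0.0833333 → 11 → l, 0.54759/0.0416667 → 13 → n; chars ln.
Extended square: 0.01829/0.00833333 → 2, 0.00592/0.00416667 → 1; chars 21.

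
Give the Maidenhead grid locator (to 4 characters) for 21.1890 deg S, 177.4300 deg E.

RG88

Add 180° to longitude and 90° to latitude: 357.43, 68.81.
Field: 357.43/20 → 17 → R, 68.81/10 → 6 → G; chars RG.
Square: 17.43/2 → 8, 8.81/1 → 8; chars 88.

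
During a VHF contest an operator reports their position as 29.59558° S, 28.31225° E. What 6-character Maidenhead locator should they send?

Shift to the Maidenhead origin (180°W, 90°S): lon 208.3123, lat 60.4044.
Field (20°×10°, letters A–R): lon ⌊208.3123/20⌋ = 10 → K; lat ⌊60.4044/10⌋ = 6 → G.
Square (2°×1°, digits 0–9): lon ⌊8.3123/2⌋ = 4; lat ⌊0.4044/1⌋ = 0.
Subsquare (5′×2.5′, letters a–x): lon ⌊0.3123/0.0833333⌋ = 3 → d; lat ⌊0.4044/0.0416667⌋ = 9 → j.

KG40dj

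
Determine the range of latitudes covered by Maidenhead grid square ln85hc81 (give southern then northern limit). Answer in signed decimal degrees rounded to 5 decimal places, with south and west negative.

45.08750, 45.09167

Field L=11, N=13: +11·20° lon, +13·10° lat → SW at lon 40°, lat 40°.
Square 8, 5: +8·2° lon, +5·1° lat → SW at lon 56°, lat 45°.
Subsquare h=7, c=2: +7·0.0833333° lon, +2·0.0416667° lat → SW at lon 56.5833°, lat 45.0833°.
Extended square 8, 1: +8·0.00833333° lon, +1·0.00416667° lat → SW at lon 56.65°, lat 45.0875°.
Cell spans 0.00833333° lon × 0.00416667° lat.
south 45.08750, north 45.09167.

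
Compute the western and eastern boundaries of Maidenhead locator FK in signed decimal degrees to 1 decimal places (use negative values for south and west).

-80.0, -60.0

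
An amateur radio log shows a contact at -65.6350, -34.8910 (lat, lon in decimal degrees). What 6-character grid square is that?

HC24ni

Offset from 180°W / 90°S: lon 145.1090°, lat 24.3650°.
Field: 145.1090/20 → 7 → H, 24.3650/10 → 2 → C; chars HC.
Square: 5.1090/2 → 2, 4.3650/1 → 4; chars 24.
Subsquare: 1.1090/0.0833333 → 13 → n, 0.3650/0.0416667 → 8 → i; chars ni.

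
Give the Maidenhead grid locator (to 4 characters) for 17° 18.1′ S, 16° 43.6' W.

Shift to the Maidenhead origin (180°W, 90°S): lon 163.27, lat 72.70.
Field: lon ⌊163.27/20⌋ = 8 → I; lat ⌊72.70/10⌋ = 7 → H.
Square: lon ⌊3.27/2⌋ = 1; lat ⌊2.70/1⌋ = 2.

IH12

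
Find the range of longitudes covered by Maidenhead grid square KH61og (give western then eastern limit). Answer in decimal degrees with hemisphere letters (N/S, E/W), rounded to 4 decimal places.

Field K=10, H=7: +10·20° lon, +7·10° lat → SW at lon 20°, lat -20°.
Square 6, 1: +6·2° lon, +1·1° lat → SW at lon 32°, lat -19°.
Subsquare o=14, g=6: +14·0.0833333° lon, +6·0.0416667° lat → SW at lon 33.1667°, lat -18.75°.
Cell spans 0.0833333° lon × 0.0416667° lat.
west 33.1667° E, east 33.2500° E.

33.1667° E, 33.2500° E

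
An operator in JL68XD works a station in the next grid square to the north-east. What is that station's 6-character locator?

JL78ae

Longitude subsquare x = 23; +1 → 24, wraps to 0 = a, carry into square.
Longitude square 6; +1 → 7.
Latitude subsquare d = 3; +1 → 4 = e.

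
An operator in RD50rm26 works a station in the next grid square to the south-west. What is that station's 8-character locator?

Longitude extended square 2; −1 → 1.
Latitude extended square 6; −1 → 5.

RD50rm15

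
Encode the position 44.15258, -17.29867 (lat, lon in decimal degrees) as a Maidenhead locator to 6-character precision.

IN14id

Add 180° to longitude and 90° to latitude: 162.7013, 134.1526.
Field: 162.7013/20 → 8 → I, 134.1526/10 → 13 → N; chars IN.
Square: 2.7013/2 → 1, 4.1526/1 → 4; chars 14.
Subsquare: 0.7013/0.0833333 → 8 → i, 0.1526/0.0416667 → 3 → d; chars id.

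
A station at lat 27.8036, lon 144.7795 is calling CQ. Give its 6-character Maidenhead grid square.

QL27jt

Add 180° to longitude and 90° to latitude: 324.7795, 117.8036.
Field: 324.7795/20 → 16 → Q, 117.8036/10 → 11 → L; chars QL.
Square: 4.7795/2 → 2, 7.8036/1 → 7; chars 27.
Subsquare: 0.7795/0.0833333 → 9 → j, 0.8036/0.0416667 → 19 → t; chars jt.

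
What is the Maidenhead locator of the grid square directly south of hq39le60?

Latitude extended square 0; −1 → -1, wraps to 9, carry into subsquare.
Latitude subsquare e = 4; −1 → 3 = d.
The longitude characters are unchanged.

HQ39ld69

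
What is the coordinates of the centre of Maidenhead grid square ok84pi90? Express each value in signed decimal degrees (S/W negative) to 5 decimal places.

14.33542, 117.32917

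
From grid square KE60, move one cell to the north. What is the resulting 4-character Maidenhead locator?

KE61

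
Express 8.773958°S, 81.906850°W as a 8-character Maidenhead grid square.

EI91bf14

Add 180° to longitude and 90° to latitude: 98.09315, 81.22604.
Field (20°×10°, letters A–R): lon ⌊98.09315/20⌋ = 4 → E; lat ⌊81.22604/10⌋ = 8 → I.
Square (2°×1°, digits 0–9): lon ⌊18.09315/2⌋ = 9; lat ⌊1.22604/1⌋ = 1.
Subsquare (5′×2.5′, letters a–x): lon ⌊0.09315/0.0833333⌋ = 1 → b; lat ⌊0.22604/0.0416667⌋ = 5 → f.
Extended square (30″×15″, digits 0–9): lon ⌊0.00982/0.00833333⌋ = 1; lat ⌊0.01771/0.00416667⌋ = 4.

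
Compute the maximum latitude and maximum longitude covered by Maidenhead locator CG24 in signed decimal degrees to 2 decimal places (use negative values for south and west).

-25.00, -134.00

Field C=2, G=6: +2·20° lon, +6·10° lat → SW at lon -140°, lat -30°.
Square 2, 4: +2·2° lon, +4·1° lat → SW at lon -136°, lat -26°.
Cell spans 2° lon × 1° lat. NE corner is SW corner plus one full cell.
latitude -25.00, longitude -134.00.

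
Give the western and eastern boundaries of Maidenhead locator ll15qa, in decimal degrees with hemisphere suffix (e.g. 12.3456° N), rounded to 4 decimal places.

43.3333° E, 43.4167° E

Field L=11, L=11: +11·20° lon, +11·10° lat → SW at lon 40°, lat 20°.
Square 1, 5: +1·2° lon, +5·1° lat → SW at lon 42°, lat 25°.
Subsquare q=16, a=0: +16·0.0833333° lon, +0·0.0416667° lat → SW at lon 43.3333°, lat 25°.
Cell spans 0.0833333° lon × 0.0416667° lat.
west 43.3333° E, east 43.4167° E.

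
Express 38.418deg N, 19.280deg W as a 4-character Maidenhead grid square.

Add 180° to longitude and 90° to latitude: 160.72, 128.42.
Field (20°×10°, letters A–R): 160.72/20 → 8 → I, 128.42/10 → 12 → M; chars IM.
Square (2°×1°, digits 0–9): 0.72/2 → 0, 8.42/1 → 8; chars 08.

IM08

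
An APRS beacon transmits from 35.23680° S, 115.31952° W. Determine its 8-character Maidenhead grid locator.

Add 180° to longitude and 90° to latitude: 64.68048, 54.76320.
Field: lon ⌊64.68048/20⌋ = 3 → D; lat ⌊54.76320/10⌋ = 5 → F.
Square: lon ⌊4.68048/2⌋ = 2; lat ⌊4.76320/1⌋ = 4.
Subsquare: lon ⌊0.68048/0.0833333⌋ = 8 → i; lat ⌊0.76320/0.0416667⌋ = 18 → s.
Extended square: lon ⌊0.01381/0.00833333⌋ = 1; lat ⌊0.01320/0.00416667⌋ = 3.

DF24is13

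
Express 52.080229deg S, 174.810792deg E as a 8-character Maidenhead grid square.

RD77jw70

Shift to the Maidenhead origin (180°W, 90°S): lon 354.81079, lat 37.91977.
Field (20°×10°, letters A–R): 354.81079/20 → 17 → R, 37.91977/10 → 3 → D; chars RD.
Square (2°×1°, digits 0–9): 14.81079/2 → 7, 7.91977/1 → 7; chars 77.
Subsquare (5′×2.5′, letters a–x): 0.81079/0.0833333 → 9 → j, 0.91977/0.0416667 → 22 → w; chars jw.
Extended square (30″×15″, digits 0–9): 0.06079/0.00833333 → 7, 0.00310/0.00416667 → 0; chars 70.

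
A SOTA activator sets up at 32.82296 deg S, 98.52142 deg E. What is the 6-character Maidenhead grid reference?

NF97ge

Add 180° to longitude and 90° to latitude: 278.5214, 57.1770.
Field: lon ⌊278.5214/20⌋ = 13 → N; lat ⌊57.1770/10⌋ = 5 → F.
Square: lon ⌊18.5214/2⌋ = 9; lat ⌊7.1770/1⌋ = 7.
Subsquare: lon ⌊0.5214/0.0833333⌋ = 6 → g; lat ⌊0.1770/0.0416667⌋ = 4 → e.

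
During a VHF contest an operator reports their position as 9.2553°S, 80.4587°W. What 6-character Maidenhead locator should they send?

EI90sr

Shift to the Maidenhead origin (180°W, 90°S): lon 99.5413, lat 80.7447.
Field: 99.5413/20 → 4 → E, 80.7447/10 → 8 → I; chars EI.
Square: 19.5413/2 → 9, 0.7447/1 → 0; chars 90.
Subsquare: 1.5413/0.0833333 → 18 → s, 0.7447/0.0416667 → 17 → r; chars sr.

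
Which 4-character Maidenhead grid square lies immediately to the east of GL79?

GL89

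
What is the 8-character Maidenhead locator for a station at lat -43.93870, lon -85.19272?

EE76jb64

Shift to the Maidenhead origin (180°W, 90°S): lon 94.80728, lat 46.06130.
Field (20°×10°, letters A–R): lon ⌊94.80728/20⌋ = 4 → E; lat ⌊46.06130/10⌋ = 4 → E.
Square (2°×1°, digits 0–9): lon ⌊14.80728/2⌋ = 7; lat ⌊6.06130/1⌋ = 6.
Subsquare (5′×2.5′, letters a–x): lon ⌊0.80728/0.0833333⌋ = 9 → j; lat ⌊0.06130/0.0416667⌋ = 1 → b.
Extended square (30″×15″, digits 0–9): lon ⌊0.05728/0.00833333⌋ = 6; lat ⌊0.01963/0.00416667⌋ = 4.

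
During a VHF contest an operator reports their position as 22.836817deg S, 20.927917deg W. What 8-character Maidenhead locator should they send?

Shift to the Maidenhead origin (180°W, 90°S): lon 159.07208, lat 67.16318.
Field: lon ⌊159.07208/20⌋ = 7 → H; lat ⌊67.16318/10⌋ = 6 → G.
Square: lon ⌊19.07208/2⌋ = 9; lat ⌊7.16318/1⌋ = 7.
Subsquare: lon ⌊1.07208/0.0833333⌋ = 12 → m; lat ⌊0.16318/0.0416667⌋ = 3 → d.
Extended square: lon ⌊0.07208/0.00833333⌋ = 8; lat ⌊0.03818/0.00416667⌋ = 9.

HG97md89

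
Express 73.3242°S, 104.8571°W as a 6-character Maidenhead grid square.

DB76nq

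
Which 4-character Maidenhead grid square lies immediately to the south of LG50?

LF59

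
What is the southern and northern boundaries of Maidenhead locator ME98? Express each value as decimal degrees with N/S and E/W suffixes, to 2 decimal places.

42.00° S, 41.00° S

Field M=12, E=4: +12·20° lon, +4·10° lat → SW at lon 60°, lat -50°.
Square 9, 8: +9·2° lon, +8·1° lat → SW at lon 78°, lat -42°.
Cell spans 2° lon × 1° lat.
south 42.00° S, north 41.00° S.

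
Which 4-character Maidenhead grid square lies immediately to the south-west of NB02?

Longitude square 0; −1 → -1, wraps to 9, carry into field.
Longitude field N = 13; −1 → 12 = M.
Latitude square 2; −1 → 1.

MB91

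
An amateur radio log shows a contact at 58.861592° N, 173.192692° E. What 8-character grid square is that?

Offset from 180°W / 90°S: lon 353.19269°, lat 148.86159°.
Field: 353.19269/20 → 17 → R, 148.86159/10 → 14 → O; chars RO.
Square: 13.19269/2 → 6, 8.86159/1 → 8; chars 68.
Subsquare: 1.19269/0.0833333 → 14 → o, 0.86159/0.0416667 → 20 → u; chars ou.
Extended square: 0.02603/0.00833333 → 3, 0.02826/0.00416667 → 6; chars 36.

RO68ou36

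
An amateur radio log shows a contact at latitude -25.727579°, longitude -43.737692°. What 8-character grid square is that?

GG84dg15

Add 180° to longitude and 90° to latitude: 136.26231, 64.27242.
Field (20°×10°, letters A–R): 136.26231/20 → 6 → G, 64.27242/10 → 6 → G; chars GG.
Square (2°×1°, digits 0–9): 16.26231/2 → 8, 4.27242/1 → 4; chars 84.
Subsquare (5′×2.5′, letters a–x): 0.26231/0.0833333 → 3 → d, 0.27242/0.0416667 → 6 → g; chars dg.
Extended square (30″×15″, digits 0–9): 0.01231/0.00833333 → 1, 0.02242/0.00416667 → 5; chars 15.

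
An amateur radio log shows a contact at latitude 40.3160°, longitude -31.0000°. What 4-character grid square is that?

Add 180° to longitude and 90° to latitude: 149.00, 130.32.
Field: 149.00/20 → 7 → H, 130.32/10 → 13 → N; chars HN.
Square: 9.00/2 → 4, 0.32/1 → 0; chars 40.

HN40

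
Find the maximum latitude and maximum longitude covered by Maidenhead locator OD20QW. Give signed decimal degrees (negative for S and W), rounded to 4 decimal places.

Field O=14, D=3: +14·20° lon, +3·10° lat → SW at lon 100°, lat -60°.
Square 2, 0: +2·2° lon, +0·1° lat → SW at lon 104°, lat -60°.
Subsquare q=16, w=22: +16·0.0833333° lon, +22·0.0416667° lat → SW at lon 105.333°, lat -59.0833°.
Cell spans 0.0833333° lon × 0.0416667° lat. NE corner is SW corner plus one full cell.
latitude -59.0417, longitude 105.4167.

-59.0417, 105.4167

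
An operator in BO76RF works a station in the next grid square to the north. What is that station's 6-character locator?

Latitude subsquare f = 5; +1 → 6 = g.
The longitude characters are unchanged.

BO76rg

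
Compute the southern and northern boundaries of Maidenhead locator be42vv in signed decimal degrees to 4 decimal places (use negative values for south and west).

-47.1250, -47.0833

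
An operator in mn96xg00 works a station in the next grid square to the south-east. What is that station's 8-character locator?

Longitude extended square 0; +1 → 1.
Latitude extended square 0; −1 → -1, wraps to 9, carry into subsquare.
Latitude subsquare g = 6; −1 → 5 = f.

MN96xf19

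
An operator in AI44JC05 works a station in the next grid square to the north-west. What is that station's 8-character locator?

AI44ic96

Longitude extended square 0; −1 → -1, wraps to 9, carry into subsquare.
Longitude subsquare j = 9; −1 → 8 = i.
Latitude extended square 5; +1 → 6.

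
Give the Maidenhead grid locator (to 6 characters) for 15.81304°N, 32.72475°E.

Offset from 180°W / 90°S: lon 212.7248°, lat 105.8130°.
Field (20°×10°, letters A–R): 212.7248/20 → 10 → K, 105.8130/10 → 10 → K; chars KK.
Square (2°×1°, digits 0–9): 12.7248/2 → 6, 5.8130/1 → 5; chars 65.
Subsquare (5′×2.5′, letters a–x): 0.7248/0.0833333 → 8 → i, 0.8130/0.0416667 → 19 → t; chars it.

KK65it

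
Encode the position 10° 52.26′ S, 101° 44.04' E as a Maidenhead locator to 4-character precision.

Shift to the Maidenhead origin (180°W, 90°S): lon 281.73, lat 79.13.
Field: lon ⌊281.73/20⌋ = 14 → O; lat ⌊79.13/10⌋ = 7 → H.
Square: lon ⌊1.73/2⌋ = 0; lat ⌊9.13/1⌋ = 9.

OH09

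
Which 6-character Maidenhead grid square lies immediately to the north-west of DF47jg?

Longitude subsquare j = 9; −1 → 8 = i.
Latitude subsquare g = 6; +1 → 7 = h.

DF47ih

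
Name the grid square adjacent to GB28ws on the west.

GB28vs

Longitude subsquare w = 22; −1 → 21 = v.
The latitude characters are unchanged.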